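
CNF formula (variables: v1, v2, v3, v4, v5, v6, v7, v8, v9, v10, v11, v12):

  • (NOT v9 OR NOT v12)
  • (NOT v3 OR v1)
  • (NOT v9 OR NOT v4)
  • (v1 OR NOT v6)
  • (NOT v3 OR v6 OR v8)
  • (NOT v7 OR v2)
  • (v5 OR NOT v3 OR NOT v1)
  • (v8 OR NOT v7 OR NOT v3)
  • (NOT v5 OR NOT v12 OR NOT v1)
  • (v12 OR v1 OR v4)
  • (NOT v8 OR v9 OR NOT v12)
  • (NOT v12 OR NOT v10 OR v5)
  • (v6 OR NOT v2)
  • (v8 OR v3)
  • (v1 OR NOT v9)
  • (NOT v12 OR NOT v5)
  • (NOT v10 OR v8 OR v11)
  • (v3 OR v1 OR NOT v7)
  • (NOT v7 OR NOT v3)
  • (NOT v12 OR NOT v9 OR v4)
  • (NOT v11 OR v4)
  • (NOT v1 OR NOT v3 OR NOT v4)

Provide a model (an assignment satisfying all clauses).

v7 occurs only negated in the remaining clauses — set v7 = False.
Set v1 = False and propagate.
  then v3 is forced to False.
  then v6 is forced to False.
  then v2 is forced to False.
  then v8 is forced to True.
  then v9 is forced to False.
  then v12 is forced to False.
  then v4 is forced to True.
v5, v10, v11 are now unconstrained; take v5 = False, v10 = True, v11 = True.

v1 = F  v2 = F  v3 = F  v4 = T  v5 = F  v6 = F  v7 = F  v8 = T  v9 = F  v10 = T  v11 = T  v12 = F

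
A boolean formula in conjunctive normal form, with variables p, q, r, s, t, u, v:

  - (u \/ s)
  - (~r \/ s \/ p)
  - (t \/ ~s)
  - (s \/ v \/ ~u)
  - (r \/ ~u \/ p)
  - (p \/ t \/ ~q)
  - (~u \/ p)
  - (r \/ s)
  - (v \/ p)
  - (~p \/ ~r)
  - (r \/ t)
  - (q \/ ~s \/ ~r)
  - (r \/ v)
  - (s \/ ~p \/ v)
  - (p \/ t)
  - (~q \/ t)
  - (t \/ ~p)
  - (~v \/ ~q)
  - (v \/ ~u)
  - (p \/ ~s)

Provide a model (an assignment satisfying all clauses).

t occurs only positively in the remaining clauses — set t = True.
Branch on p: take p = True.
  then r is forced to False.
  then s is forced to True.
  then v is forced to True.
  then q is forced to False.
u is now unconstrained; take u = False.
Every clause has at least one true literal under this assignment.

p = T, q = F, r = F, s = T, t = T, u = F, v = T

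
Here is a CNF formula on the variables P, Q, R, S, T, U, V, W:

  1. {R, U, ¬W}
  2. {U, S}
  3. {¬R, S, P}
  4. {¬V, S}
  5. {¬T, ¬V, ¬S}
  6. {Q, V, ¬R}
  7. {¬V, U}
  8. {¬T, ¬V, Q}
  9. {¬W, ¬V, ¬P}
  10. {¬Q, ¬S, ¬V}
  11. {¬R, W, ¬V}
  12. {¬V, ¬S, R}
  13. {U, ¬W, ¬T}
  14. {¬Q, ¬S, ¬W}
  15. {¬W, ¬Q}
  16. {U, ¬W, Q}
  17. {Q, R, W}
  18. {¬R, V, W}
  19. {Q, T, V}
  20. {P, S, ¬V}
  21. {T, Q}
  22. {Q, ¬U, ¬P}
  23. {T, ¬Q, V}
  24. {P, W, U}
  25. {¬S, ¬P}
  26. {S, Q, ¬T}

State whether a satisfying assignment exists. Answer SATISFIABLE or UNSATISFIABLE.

Try P = False.
Branch on Q: take Q = True.
  then W is forced to False.
  then U is forced to True.
Set R = False and propagate.
The remaining clauses are satisfied by S = False, T = True, V = False.
Every clause has at least one true literal under this assignment.
So P = False  Q = True  R = False  S = False  T = True  U = True  V = False  W = False is a satisfying assignment.

SATISFIABLE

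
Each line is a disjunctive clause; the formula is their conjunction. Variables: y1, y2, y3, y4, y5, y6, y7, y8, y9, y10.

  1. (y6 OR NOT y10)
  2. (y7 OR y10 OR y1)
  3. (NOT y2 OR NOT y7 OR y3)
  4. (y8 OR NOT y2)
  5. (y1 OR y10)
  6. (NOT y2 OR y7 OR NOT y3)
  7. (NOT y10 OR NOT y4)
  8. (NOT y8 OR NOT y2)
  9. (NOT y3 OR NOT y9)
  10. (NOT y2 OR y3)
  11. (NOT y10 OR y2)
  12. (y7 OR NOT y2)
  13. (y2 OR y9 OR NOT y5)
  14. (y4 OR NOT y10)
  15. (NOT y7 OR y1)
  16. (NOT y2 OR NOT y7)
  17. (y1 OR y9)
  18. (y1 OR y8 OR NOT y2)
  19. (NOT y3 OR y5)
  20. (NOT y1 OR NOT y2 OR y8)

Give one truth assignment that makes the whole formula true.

y1=True, y2=False, y3=False, y4=False, y5=True, y6=True, y7=False, y8=False, y9=True, y10=False

Check each clause:
  1. (NOT y10 OR y6) — y6 is true.
  2. (y10 OR y7 OR y1) — y1 is true.
  3. (y3 OR NOT y2 OR NOT y7) — NOT y7 is true.
  4. (NOT y2 OR y8) — NOT y2 is true.
  5. (y10 OR y1) — y1 is true.
  6. (y7 OR NOT y2 OR NOT y3) — NOT y3 is true.
  7. (NOT y4 OR NOT y10) — NOT y4 is true.
  8. (NOT y8 OR NOT y2) — NOT y8 is true.
  9. (NOT y3 OR NOT y9) — NOT y3 is true.
  10. (y3 OR NOT y2) — NOT y2 is true.
  11. (NOT y10 OR y2) — NOT y10 is true.
  12. (NOT y2 OR y7) — NOT y2 is true.
  13. (NOT y5 OR y9 OR y2) — y9 is true.
  14. (y4 OR NOT y10) — NOT y10 is true.
  15. (NOT y7 OR y1) — NOT y7 is true.
  16. (NOT y7 OR NOT y2) — NOT y7 is true.
  17. (y1 OR y9) — y9 is true.
  18. (y1 OR y8 OR NOT y2) — y1 is true.
  19. (NOT y3 OR y5) — NOT y3 is true.
  20. (y8 OR NOT y2 OR NOT y1) — NOT y2 is true.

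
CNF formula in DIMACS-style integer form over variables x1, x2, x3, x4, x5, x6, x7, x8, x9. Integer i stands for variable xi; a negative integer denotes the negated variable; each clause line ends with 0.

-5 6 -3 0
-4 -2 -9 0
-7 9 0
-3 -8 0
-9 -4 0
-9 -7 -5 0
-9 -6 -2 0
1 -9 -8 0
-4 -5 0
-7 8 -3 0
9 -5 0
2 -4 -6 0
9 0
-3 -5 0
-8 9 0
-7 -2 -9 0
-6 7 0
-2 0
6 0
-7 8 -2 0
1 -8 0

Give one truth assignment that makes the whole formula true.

x1=0, x2=0, x3=0, x4=0, x5=0, x6=1, x7=1, x8=0, x9=1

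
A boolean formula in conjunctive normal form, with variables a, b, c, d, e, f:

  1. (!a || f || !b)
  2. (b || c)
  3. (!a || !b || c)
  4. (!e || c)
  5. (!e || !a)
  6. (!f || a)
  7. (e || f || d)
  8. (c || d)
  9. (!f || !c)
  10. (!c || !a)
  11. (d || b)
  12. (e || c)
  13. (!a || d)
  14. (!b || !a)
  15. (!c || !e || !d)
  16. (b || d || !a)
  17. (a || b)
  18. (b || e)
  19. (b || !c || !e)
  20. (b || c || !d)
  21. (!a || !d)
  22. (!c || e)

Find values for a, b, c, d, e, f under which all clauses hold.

a=False, b=True, c=True, d=False, e=True, f=False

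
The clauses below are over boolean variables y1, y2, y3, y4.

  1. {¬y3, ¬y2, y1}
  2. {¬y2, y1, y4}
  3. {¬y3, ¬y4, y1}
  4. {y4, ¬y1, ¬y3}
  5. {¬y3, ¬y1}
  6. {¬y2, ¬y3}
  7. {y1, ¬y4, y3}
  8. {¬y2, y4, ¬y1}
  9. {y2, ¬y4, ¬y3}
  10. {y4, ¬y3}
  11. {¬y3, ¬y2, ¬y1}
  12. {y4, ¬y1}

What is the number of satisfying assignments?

3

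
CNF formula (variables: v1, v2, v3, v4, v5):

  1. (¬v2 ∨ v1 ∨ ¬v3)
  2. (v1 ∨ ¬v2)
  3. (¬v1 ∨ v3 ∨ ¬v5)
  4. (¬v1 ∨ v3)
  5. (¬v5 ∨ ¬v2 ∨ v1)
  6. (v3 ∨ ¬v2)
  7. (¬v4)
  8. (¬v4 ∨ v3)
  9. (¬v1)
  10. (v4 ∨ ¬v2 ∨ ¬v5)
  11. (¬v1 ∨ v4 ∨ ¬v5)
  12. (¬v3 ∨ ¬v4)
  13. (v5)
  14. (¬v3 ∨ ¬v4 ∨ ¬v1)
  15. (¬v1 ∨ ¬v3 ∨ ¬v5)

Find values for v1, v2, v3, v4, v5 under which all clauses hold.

v1=False  v2=False  v3=True  v4=False  v5=True

(¬v4) is a unit clause, so v4 = False.
The clause (¬v1) is unit: v1 must be False.
The clause (¬v2) is unit: v2 must be False.
Unit propagation: (v5) forces v5 = True.
v3 is now unconstrained; take v3 = True.
Every clause has at least one true literal under this assignment.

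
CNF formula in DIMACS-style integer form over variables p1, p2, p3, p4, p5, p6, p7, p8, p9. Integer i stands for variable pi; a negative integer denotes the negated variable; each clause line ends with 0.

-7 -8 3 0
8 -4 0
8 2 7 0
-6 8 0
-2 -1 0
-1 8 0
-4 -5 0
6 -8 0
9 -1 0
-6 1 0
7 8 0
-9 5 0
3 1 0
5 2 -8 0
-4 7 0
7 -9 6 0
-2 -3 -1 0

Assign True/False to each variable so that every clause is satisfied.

p1=True, p2=False, p3=True, p4=False, p5=True, p6=True, p7=False, p8=True, p9=True

p4 occurs only negated in the remaining clauses — set p4 = False.
Branch on p1: take p1 = True.
  then p2 is forced to False.
  then p8 is forced to True.
  then p6 is forced to True.
  then p9 is forced to True.
  then p5 is forced to True.
Set p3 = True and propagate.
p7 is now unconstrained; take p7 = False.
Every clause has at least one true literal under this assignment.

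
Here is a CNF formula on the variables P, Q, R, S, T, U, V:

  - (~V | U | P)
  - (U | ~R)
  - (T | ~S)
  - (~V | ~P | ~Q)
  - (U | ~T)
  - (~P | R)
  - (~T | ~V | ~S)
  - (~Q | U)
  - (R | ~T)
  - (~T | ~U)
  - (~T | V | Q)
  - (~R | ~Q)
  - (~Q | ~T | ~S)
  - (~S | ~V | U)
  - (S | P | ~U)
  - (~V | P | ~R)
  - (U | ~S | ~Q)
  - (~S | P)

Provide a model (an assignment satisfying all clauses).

P=T, Q=F, R=T, S=F, T=F, U=T, V=F

Check each clause:
  1. (U | P | ~V) — ~V is true.
  2. (~R | U) — U is true.
  3. (T | ~S) — ~S is true.
  4. (~V | ~Q | ~P) — ~V is true.
  5. (~T | U) — ~T is true.
  6. (~P | R) — R is true.
  7. (~T | ~V | ~S) — ~V is true.
  8. (U | ~Q) — ~Q is true.
  9. (~T | R) — R is true.
  10. (~T | ~U) — ~T is true.
  11. (~T | Q | V) — ~T is true.
  12. (~Q | ~R) — ~Q is true.
  13. (~T | ~S | ~Q) — ~T is true.
  14. (~V | U | ~S) — ~V is true.
  15. (P | S | ~U) — P is true.
  16. (P | ~R | ~V) — P is true.
  17. (~Q | U | ~S) — ~S is true.
  18. (~S | P) — P is true.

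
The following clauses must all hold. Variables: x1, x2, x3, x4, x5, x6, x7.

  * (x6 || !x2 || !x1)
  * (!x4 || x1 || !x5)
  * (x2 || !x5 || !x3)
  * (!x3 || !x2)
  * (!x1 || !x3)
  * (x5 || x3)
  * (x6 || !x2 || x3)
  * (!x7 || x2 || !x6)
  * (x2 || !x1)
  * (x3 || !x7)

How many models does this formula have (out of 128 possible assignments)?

11

Case analysis on x2 and x3:
  x2=1, x3=1: a clause becomes empty — 0.
  x2=1, x3=0: remaining (x1,x4,x5,x6,x7) ∈ {(0,0,1,1,0); (1,0,1,1,0); (1,1,1,1,0)} — 3.
  x2=0, x3=1: x4 free; 3 ways for (x1,x5,x6,x7) × 2^1 = 6.
  x2=0, x3=0: remaining (x1,x4,x5,x6,x7) ∈ {(0,0,1,0,0); (0,0,1,1,0)} — 2.
Total: 0 + 3 + 6 + 2 = 11.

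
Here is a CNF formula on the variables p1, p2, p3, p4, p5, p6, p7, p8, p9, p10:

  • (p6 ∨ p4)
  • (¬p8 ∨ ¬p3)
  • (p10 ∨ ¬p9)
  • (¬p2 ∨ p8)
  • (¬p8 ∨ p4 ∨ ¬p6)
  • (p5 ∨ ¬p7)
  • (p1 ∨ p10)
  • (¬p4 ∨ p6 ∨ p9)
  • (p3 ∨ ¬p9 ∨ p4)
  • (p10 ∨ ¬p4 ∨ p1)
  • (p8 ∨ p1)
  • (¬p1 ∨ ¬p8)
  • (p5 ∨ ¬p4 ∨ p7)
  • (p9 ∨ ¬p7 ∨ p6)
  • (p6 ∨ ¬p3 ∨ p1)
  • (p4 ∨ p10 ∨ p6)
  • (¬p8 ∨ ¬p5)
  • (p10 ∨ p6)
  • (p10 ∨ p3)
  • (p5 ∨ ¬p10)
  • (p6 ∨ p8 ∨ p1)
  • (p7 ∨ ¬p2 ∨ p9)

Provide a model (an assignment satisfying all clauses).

p1=True, p2=False, p3=True, p4=True, p5=True, p6=True, p7=False, p8=False, p9=True, p10=True

p2 occurs only negated in the remaining clauses — set p2 = False.
Set p1 = True and propagate.
  then p8 is forced to False.
For the remaining variables, p3 = True, p4 = True, p5 = True, p6 = True, p7 = False, p9 = True, p10 = True works.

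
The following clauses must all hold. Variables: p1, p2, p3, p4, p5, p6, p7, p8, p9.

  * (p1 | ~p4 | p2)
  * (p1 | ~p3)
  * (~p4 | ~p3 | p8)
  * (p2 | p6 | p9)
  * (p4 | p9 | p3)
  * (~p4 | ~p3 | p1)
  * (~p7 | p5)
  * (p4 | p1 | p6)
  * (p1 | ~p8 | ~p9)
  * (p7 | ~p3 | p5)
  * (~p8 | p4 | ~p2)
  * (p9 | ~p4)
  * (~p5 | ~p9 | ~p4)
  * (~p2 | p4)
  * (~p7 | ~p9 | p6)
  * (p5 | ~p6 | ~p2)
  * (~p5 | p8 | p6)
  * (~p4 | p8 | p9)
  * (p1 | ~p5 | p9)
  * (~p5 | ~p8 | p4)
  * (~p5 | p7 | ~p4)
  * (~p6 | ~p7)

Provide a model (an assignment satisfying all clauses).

Pure literal: p1 appears only positively; assign p1 = True.
Try p2 = False.
For the remaining variables, p3 = False, p4 = True, p5 = False, p6 = True, p7 = False, p8 = True, p9 = True works.
Every clause has at least one true literal under this assignment.

p1=T, p2=F, p3=F, p4=T, p5=F, p6=T, p7=F, p8=T, p9=T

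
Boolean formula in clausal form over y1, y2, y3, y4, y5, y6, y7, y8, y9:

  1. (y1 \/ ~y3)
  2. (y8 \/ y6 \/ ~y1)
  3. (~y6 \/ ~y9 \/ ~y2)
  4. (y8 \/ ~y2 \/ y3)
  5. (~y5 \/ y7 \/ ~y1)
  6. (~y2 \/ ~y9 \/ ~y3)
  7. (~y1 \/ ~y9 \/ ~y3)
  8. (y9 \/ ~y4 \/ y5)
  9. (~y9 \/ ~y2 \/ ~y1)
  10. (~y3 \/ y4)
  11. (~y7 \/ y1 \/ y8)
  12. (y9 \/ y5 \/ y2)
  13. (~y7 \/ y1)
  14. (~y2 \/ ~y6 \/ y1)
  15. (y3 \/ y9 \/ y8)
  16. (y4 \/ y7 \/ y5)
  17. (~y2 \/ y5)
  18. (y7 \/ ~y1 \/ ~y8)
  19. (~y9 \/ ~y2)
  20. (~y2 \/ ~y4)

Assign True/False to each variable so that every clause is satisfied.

y1=F, y2=F, y3=F, y4=F, y5=T, y6=F, y7=F, y8=F, y9=T

Branch on y1: take y1 = False.
  then y3 is forced to False.
  then y7 is forced to False.
The remaining clauses are satisfied by y2 = False, y4 = False, y5 = True, y6 = False, y8 = False, y9 = True.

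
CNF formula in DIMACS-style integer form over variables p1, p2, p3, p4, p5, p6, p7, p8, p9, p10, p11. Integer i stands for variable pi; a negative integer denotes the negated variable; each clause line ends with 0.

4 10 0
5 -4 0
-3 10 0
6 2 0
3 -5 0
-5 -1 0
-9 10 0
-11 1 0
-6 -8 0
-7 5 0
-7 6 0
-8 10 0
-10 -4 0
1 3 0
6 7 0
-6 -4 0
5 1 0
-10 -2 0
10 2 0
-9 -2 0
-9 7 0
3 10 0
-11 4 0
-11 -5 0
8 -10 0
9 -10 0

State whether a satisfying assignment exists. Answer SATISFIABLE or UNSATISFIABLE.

p10 = True:
  propagation gives p4=False, p2=False, p6=True, p8=False; an empty clause results — contradiction.
p10 = False:
  propagation gives p4=True, p5=True, p3=False; an empty clause results — contradiction.
Every branch closes, so no satisfying assignment exists.

UNSATISFIABLE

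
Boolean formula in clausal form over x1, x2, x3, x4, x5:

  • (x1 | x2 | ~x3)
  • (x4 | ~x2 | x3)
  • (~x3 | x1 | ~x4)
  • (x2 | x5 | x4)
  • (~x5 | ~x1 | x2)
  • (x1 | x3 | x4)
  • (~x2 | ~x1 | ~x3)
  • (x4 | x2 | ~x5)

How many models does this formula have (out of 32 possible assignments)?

10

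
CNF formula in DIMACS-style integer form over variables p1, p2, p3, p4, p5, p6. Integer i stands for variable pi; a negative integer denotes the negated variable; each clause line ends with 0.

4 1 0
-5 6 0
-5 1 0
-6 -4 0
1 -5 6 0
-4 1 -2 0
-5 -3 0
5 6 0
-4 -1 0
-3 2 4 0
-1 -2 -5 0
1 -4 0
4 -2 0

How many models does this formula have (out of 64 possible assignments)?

2

Satisfying assignments:
  p1=T p2=F p3=F p4=F p5=F p6=T
  p1=T p2=F p3=F p4=F p5=T p6=T
That's 2 in total.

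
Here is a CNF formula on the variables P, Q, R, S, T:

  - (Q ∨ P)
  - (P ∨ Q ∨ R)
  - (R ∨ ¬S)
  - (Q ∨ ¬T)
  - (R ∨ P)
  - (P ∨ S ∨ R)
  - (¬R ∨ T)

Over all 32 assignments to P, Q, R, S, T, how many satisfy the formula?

7

The models are:
  P=F Q=T R=T S=F T=T
  P=F Q=T R=T S=T T=T
  P=T Q=F R=F S=F T=F
  P=T Q=T R=F S=F T=F
  P=T Q=T R=F S=F T=T
  P=T Q=T R=T S=F T=T
  P=T Q=T R=T S=T T=T
That's 7 in total.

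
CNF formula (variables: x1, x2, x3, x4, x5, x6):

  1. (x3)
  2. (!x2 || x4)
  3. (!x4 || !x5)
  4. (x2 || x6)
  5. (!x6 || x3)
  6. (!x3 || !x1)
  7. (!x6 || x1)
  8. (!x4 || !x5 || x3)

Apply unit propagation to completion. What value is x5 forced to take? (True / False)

False

Unit clause (x3) sets x3 = True.
From (!x3 || !x1) and x3 = True: x1 = False.
In (x1 || !x6), x1 is now false; !x6 must hold, so x6 = False.
(x2 || x6) with x6 = False leaves only x2, so x2 = True.
From (!x2 || x4) and x2 = True: x4 = True.
(!x4 || !x5) with x4 = True leaves only !x5, so x5 = False.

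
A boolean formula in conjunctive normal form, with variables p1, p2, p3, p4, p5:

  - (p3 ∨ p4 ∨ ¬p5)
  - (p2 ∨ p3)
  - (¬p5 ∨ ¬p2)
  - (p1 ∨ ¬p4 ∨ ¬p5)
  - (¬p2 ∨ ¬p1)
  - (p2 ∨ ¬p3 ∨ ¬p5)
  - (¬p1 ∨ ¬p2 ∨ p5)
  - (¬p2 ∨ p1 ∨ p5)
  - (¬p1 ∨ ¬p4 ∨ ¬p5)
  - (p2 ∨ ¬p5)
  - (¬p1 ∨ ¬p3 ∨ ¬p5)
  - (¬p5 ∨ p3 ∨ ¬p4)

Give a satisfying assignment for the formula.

p1=T, p2=F, p3=T, p4=T, p5=F

Branch on p1: take p1 = True.
  then p2 is forced to False.
  then p3 is forced to True.
  then p5 is forced to False.
p4 is now unconstrained; take p4 = True.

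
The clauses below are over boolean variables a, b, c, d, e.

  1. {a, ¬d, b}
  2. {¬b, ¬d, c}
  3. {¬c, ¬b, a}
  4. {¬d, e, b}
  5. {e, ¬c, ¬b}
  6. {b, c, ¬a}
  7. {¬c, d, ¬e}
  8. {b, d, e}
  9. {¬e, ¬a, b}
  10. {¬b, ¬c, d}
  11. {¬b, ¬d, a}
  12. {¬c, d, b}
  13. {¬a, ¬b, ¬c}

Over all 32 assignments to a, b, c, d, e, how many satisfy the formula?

5

Satisfying assignments:
  a=0 b=0 c=0 d=0 e=1
  a=0 b=1 c=0 d=0 e=0
  a=0 b=1 c=0 d=0 e=1
  a=1 b=1 c=0 d=0 e=0
  a=1 b=1 c=0 d=0 e=1
That's 5 in total.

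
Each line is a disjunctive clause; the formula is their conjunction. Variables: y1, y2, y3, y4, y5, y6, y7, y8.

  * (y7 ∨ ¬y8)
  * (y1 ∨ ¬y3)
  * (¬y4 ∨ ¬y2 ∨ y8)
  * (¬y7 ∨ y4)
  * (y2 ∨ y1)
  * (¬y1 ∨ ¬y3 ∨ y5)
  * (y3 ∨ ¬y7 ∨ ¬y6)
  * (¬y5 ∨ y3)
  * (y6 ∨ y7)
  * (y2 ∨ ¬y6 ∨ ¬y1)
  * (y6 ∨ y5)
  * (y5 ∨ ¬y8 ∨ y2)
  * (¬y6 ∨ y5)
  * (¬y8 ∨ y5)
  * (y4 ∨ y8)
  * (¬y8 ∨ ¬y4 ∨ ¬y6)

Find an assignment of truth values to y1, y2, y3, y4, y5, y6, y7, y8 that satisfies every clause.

y1=1, y2=1, y3=1, y4=1, y5=1, y6=0, y7=1, y8=1

Try y1 = True.
Set y2 = True and propagate.
For the remaining variables, y3 = True, y4 = True, y5 = True, y6 = False, y7 = True, y8 = True works.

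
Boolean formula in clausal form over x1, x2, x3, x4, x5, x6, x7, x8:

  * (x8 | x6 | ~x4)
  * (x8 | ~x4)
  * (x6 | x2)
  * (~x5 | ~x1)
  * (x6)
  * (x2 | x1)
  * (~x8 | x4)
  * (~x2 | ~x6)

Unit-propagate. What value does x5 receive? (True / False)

Unit clause (x6) sets x6 = True.
(~x2 | ~x6): since x6 = True, the clause reduces to (~x2). x2 = False.
(x1 | x2) with x2 = False leaves only x1, so x1 = True.
(~x5 | ~x1): since x1 = True, the clause reduces to (~x5). x5 = False.

False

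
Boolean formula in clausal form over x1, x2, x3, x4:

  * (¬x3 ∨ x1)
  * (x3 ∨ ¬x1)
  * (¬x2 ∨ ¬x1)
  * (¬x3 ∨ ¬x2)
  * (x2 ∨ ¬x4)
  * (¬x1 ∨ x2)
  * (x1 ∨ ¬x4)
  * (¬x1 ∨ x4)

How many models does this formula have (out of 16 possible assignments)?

The models are:
  x1=0 x2=0 x3=0 x4=0
  x1=0 x2=1 x3=0 x4=0
Count: 2.

2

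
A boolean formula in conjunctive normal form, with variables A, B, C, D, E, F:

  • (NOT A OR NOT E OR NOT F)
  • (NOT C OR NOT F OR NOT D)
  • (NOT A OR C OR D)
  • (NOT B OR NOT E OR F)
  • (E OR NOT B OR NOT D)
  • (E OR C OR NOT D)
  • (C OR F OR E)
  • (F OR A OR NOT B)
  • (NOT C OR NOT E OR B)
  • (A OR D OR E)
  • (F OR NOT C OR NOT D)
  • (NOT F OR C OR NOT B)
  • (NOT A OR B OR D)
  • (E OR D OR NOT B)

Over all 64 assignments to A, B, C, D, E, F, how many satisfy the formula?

6

Satisfying assignments:
  A=0 B=0 C=0 D=0 E=1 F=0
  A=0 B=0 C=0 D=0 E=1 F=1
  A=0 B=0 C=0 D=1 E=1 F=0
  A=0 B=0 C=0 D=1 E=1 F=1
  A=0 B=1 C=1 D=0 E=1 F=1
  A=1 B=0 C=0 D=1 E=1 F=0
That's 6 in total.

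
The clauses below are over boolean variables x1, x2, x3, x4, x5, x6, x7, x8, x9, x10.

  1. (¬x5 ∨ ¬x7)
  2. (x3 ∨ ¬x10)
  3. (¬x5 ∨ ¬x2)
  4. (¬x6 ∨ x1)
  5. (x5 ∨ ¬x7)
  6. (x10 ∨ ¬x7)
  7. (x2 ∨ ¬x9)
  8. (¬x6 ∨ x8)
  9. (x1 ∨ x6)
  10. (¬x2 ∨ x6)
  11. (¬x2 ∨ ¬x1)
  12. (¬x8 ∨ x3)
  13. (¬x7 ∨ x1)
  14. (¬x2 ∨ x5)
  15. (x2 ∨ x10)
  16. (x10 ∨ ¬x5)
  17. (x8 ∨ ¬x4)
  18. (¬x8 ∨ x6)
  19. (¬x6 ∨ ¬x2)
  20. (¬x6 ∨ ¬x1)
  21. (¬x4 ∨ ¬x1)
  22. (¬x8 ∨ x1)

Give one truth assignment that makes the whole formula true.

x1=1, x2=0, x3=1, x4=0, x5=0, x6=0, x7=0, x8=0, x9=0, x10=1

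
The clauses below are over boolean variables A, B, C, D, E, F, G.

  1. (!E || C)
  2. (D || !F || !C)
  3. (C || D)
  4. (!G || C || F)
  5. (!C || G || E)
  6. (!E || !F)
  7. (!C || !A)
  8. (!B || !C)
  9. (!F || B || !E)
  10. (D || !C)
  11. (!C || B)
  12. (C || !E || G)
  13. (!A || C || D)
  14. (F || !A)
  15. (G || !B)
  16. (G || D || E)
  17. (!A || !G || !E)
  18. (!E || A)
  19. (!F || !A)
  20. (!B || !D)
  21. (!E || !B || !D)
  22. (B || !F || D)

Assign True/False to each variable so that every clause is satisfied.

A=False, B=False, C=False, D=True, E=False, F=False, G=False

Set A = False and propagate.
  then E is forced to False.
Set B = False and propagate.
  then C is forced to False.
  then D is forced to True.
Set F = False and propagate.
  then G is forced to False.
Every clause has at least one true literal under this assignment.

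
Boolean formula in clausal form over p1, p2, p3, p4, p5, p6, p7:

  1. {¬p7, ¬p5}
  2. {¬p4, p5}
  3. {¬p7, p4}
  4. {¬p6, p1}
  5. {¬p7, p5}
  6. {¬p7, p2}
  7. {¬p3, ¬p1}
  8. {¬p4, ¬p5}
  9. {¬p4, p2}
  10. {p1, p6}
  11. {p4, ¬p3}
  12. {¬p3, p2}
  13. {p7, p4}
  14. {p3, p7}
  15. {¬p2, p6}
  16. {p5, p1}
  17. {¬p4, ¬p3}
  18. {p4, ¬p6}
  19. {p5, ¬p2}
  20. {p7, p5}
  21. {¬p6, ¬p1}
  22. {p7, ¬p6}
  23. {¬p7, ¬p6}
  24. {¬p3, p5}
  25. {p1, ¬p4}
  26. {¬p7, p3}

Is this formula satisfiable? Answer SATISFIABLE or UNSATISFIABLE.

UNSATISFIABLE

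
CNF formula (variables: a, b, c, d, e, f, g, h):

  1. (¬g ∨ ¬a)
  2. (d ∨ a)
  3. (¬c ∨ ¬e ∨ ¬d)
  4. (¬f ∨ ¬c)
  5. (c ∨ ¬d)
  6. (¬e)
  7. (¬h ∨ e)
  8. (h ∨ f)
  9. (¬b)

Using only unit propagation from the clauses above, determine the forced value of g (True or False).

False

(¬e) stands alone — e = False.
(¬h ∨ e) with e = False leaves only ¬h, so h = False.
(h ∨ f): since h = False, the clause reduces to (f). f = True.
From (¬f ∨ ¬c) and f = True: c = False.
(¬d ∨ c): since c = False, the clause reduces to (¬d). d = False.
(a ∨ d): since d = False, the clause reduces to (a). a = True.
From (¬g ∨ ¬a) and a = True: g = False.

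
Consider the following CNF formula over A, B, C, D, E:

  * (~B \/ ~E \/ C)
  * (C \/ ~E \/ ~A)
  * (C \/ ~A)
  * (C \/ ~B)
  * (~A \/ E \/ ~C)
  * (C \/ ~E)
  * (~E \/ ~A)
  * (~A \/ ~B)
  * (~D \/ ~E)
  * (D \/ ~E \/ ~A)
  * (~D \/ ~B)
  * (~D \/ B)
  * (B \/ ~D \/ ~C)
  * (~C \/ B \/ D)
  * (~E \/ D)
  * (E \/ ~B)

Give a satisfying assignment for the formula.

Pure literal: A appears only negated; assign A = False.
Set B = False and propagate.
  then D is forced to False.
  then C is forced to False.
  then E is forced to False.

A=F, B=F, C=F, D=F, E=F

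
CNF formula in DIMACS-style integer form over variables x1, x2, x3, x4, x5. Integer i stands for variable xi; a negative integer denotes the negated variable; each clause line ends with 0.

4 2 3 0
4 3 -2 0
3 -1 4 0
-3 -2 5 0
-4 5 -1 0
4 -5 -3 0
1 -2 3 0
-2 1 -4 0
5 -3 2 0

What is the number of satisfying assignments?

Satisfying assignments:
  x1=F x2=F x3=F x4=T x5=F
  x1=F x2=F x3=F x4=T x5=T
  x1=F x2=F x3=T x4=T x5=T
  x1=T x2=F x3=F x4=T x5=T
  x1=T x2=F x3=T x4=T x5=T
  x1=T x2=T x3=F x4=T x5=T
  x1=T x2=T x3=T x4=T x5=T
Count: 7.

7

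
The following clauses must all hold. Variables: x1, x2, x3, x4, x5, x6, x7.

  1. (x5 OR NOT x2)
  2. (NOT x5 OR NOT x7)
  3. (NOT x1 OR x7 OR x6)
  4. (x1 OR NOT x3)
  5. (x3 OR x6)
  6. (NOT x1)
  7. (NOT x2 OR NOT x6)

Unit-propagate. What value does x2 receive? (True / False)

False

(NOT x1) stands alone — x1 = False.
(x1 OR NOT x3): since x1 = False, the clause reduces to (NOT x3). x3 = False.
In (x3 OR x6), x3 is now false; x6 must hold, so x6 = True.
In (NOT x2 OR NOT x6), NOT x6 is now false; NOT x2 must hold, so x2 = False.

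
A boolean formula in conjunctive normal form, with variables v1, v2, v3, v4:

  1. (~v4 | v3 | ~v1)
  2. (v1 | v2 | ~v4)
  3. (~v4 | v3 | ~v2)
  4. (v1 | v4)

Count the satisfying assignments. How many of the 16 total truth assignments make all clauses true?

7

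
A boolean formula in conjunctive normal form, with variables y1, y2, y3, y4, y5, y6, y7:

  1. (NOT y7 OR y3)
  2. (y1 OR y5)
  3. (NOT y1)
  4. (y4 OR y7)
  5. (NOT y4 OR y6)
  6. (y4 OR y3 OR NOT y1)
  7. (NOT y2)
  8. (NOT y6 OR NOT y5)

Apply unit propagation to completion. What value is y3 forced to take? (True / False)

True

(NOT y1) is a unit clause: y1 = False.
From (y1 OR y5) and y1 = False: y5 = True.
(NOT y2) is a unit clause: y2 = False.
From (NOT y5 OR NOT y6) and y5 = True: y6 = False.
From (NOT y4 OR y6) and y6 = False: y4 = False.
(y7 OR y4): since y4 = False, the clause reduces to (y7). y7 = True.
(NOT y7 OR y3): since y7 = True, the clause reduces to (y3). y3 = True.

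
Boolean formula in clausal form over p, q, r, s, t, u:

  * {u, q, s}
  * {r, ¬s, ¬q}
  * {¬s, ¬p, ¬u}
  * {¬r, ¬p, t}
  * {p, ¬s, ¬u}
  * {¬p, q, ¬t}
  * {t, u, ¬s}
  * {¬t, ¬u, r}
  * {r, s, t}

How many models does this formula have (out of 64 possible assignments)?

14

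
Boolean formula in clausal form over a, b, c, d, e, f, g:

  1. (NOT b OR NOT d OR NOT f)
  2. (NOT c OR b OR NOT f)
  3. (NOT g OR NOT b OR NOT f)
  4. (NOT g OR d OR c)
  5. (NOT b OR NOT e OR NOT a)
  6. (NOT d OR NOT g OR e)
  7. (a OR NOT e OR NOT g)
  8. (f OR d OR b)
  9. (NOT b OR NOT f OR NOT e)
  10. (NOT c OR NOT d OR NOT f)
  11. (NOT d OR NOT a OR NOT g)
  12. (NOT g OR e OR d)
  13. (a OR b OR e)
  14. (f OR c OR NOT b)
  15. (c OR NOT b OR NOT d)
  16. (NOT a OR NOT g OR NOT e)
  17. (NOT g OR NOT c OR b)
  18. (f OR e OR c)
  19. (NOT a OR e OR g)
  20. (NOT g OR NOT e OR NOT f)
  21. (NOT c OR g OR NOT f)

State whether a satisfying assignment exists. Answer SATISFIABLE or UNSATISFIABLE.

SATISFIABLE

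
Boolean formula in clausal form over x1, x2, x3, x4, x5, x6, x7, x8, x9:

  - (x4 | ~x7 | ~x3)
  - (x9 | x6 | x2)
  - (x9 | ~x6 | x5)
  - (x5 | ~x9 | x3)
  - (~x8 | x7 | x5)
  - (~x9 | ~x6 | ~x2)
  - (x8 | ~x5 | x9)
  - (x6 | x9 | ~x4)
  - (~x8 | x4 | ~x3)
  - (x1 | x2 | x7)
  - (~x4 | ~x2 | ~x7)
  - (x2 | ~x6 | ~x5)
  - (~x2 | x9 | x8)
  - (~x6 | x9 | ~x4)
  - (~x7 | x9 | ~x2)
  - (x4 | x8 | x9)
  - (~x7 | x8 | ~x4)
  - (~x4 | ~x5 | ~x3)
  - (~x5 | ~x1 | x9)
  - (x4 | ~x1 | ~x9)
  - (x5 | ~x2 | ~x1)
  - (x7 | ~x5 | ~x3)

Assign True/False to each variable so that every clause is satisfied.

x1=False, x2=True, x3=False, x4=False, x5=True, x6=False, x7=False, x8=False, x9=True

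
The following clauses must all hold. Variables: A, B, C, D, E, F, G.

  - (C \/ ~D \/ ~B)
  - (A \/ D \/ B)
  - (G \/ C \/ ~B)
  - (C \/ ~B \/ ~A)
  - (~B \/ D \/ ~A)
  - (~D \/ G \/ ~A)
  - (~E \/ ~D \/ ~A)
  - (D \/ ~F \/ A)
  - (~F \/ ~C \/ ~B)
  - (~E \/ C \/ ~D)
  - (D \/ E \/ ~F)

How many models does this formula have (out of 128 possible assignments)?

39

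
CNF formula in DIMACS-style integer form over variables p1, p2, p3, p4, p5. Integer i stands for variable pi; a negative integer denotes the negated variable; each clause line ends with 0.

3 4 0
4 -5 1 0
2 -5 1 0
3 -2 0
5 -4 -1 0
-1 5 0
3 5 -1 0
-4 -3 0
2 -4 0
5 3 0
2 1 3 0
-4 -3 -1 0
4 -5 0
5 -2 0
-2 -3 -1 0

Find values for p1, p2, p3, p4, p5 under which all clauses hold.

p1=F, p2=F, p3=T, p4=F, p5=F

Branch on p1: take p1 = False.
Try p2 = False.
  then p5 is forced to False.
  then p4 is forced to False.
  then p3 is forced to True.
Every clause has at least one true literal under this assignment.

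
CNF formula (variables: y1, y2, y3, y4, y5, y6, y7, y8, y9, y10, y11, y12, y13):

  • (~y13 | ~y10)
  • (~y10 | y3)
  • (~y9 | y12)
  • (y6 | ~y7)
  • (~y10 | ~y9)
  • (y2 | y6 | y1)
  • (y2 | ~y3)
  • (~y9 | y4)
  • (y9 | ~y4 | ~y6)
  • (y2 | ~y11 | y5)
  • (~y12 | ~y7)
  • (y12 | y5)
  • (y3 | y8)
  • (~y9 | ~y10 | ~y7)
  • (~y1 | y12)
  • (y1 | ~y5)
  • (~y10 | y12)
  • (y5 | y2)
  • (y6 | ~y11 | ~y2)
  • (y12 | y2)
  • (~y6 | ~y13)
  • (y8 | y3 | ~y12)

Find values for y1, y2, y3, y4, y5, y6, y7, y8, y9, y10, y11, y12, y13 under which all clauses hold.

Pure literal: y7 appears only negated; assign y7 = False.
y10 occurs only negated in the remaining clauses — set y10 = False.
Try y1 = True.
  then y12 is forced to True.
Branch on y2: take y2 = True.
Branch on y3: take y3 = True.
For the remaining variables, y4 = True, y5 = True, y6 = False, y8 = False, y9 = True, y11 = False, y13 = False works.
Every clause has at least one true literal under this assignment.

y1=T, y2=T, y3=T, y4=T, y5=T, y6=F, y7=F, y8=F, y9=T, y10=F, y11=F, y12=T, y13=F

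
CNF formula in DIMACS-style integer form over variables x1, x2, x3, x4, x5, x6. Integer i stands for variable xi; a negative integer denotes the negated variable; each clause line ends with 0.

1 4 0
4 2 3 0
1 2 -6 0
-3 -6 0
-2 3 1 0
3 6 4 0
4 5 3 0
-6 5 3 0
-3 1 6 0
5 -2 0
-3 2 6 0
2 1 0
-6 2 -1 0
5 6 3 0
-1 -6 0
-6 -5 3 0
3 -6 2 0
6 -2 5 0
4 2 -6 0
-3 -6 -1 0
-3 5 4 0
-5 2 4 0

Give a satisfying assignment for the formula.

x1 = True  x2 = True  x3 = False  x4 = True  x5 = True  x6 = False

Check each clause:
  1. (x4 \/ x1) — x1 is true.
  2. (x2 \/ x3 \/ x4) — x2 is true.
  3. (x1 \/ ~x6 \/ x2) — x1 is true.
  4. (~x3 \/ ~x6) — ~x6 is true.
  5. (x1 \/ ~x2 \/ x3) — x1 is true.
  6. (x6 \/ x4 \/ x3) — x4 is true.
  7. (x5 \/ x3 \/ x4) — x4 is true.
  8. (x5 \/ ~x6 \/ x3) — ~x6 is true.
  9. (x1 \/ ~x3 \/ x6) — x1 is true.
  10. (~x2 \/ x5) — x5 is true.
  11. (x6 \/ ~x3 \/ x2) — x2 is true.
  12. (x1 \/ x2) — x1 is true.
  13. (~x6 \/ ~x1 \/ x2) — ~x6 is true.
  14. (x3 \/ x6 \/ x5) — x5 is true.
  15. (~x6 \/ ~x1) — ~x6 is true.
  16. (x3 \/ ~x5 \/ ~x6) — ~x6 is true.
  17. (x3 \/ ~x6 \/ x2) — x2 is true.
  18. (x5 \/ x6 \/ ~x2) — x5 is true.
  19. (x2 \/ x4 \/ ~x6) — x2 is true.
  20. (~x6 \/ ~x3 \/ ~x1) — ~x6 is true.
  21. (~x3 \/ x4 \/ x5) — x5 is true.
  22. (x2 \/ x4 \/ ~x5) — x2 is true.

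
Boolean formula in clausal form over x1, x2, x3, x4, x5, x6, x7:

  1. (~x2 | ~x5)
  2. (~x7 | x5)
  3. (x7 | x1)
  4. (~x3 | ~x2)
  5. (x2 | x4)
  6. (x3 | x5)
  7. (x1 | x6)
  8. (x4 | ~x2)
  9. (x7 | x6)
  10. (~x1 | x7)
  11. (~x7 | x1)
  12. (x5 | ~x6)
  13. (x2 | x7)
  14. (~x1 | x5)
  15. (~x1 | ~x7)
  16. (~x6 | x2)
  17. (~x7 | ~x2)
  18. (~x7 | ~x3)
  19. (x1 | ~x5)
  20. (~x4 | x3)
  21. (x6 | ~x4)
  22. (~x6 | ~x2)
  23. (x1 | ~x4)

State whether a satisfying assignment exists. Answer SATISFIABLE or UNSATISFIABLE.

x7 = True:
  propagation gives x5=True, x2=False, x4=True, x1=True; an empty clause results — contradiction.
x7 = False:
  propagation gives x1=True; an empty clause results — contradiction.
Every branch closes, so no satisfying assignment exists.

UNSATISFIABLE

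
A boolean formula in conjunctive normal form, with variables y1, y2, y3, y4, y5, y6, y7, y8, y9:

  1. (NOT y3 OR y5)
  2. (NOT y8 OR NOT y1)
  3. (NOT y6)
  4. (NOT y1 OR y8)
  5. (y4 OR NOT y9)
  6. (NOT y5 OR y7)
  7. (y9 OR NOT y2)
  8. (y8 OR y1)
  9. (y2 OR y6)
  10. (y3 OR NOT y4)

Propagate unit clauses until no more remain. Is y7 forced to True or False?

(NOT y6) is a unit clause: y6 = False.
In (y6 OR y2), y6 is now false; y2 must hold, so y2 = True.
From (NOT y2 OR y9) and y2 = True: y9 = True.
In (y4 OR NOT y9), NOT y9 is now false; y4 must hold, so y4 = True.
From (y3 OR NOT y4) and y4 = True: y3 = True.
(y5 OR NOT y3): since y3 = True, the clause reduces to (y5). y5 = True.
In (NOT y5 OR y7), NOT y5 is now false; y7 must hold, so y7 = True.

True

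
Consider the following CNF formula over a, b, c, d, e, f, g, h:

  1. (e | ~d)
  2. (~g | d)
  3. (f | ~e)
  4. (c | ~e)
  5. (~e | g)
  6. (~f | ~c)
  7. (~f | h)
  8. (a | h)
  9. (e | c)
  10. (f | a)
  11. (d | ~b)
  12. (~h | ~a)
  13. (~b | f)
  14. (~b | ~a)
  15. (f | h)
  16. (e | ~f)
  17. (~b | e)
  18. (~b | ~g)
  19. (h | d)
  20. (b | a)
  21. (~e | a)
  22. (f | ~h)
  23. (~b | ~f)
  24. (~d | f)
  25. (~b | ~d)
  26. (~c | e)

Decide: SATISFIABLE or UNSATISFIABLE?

UNSATISFIABLE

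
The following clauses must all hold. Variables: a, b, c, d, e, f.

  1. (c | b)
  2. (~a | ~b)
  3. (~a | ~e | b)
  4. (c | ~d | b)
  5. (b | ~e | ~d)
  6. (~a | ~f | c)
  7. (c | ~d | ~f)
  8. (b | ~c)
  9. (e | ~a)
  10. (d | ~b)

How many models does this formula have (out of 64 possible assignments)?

The models are:
  a=F b=T c=F d=T e=F f=F
  a=F b=T c=F d=T e=T f=F
  a=F b=T c=T d=T e=F f=F
  a=F b=T c=T d=T e=F f=T
  a=F b=T c=T d=T e=T f=F
  a=F b=T c=T d=T e=T f=T
That's 6 in total.

6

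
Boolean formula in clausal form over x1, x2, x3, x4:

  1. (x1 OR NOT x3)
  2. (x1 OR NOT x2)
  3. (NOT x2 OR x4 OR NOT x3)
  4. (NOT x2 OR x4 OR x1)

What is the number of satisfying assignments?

9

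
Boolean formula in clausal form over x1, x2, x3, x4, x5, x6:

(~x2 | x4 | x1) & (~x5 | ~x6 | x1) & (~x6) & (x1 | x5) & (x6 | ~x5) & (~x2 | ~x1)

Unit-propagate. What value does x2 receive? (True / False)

(~x6) stands alone — x6 = False.
From (x6 | ~x5) and x6 = False: x5 = False.
In (x1 | x5), x5 is now false; x1 must hold, so x1 = True.
From (~x1 | ~x2) and x1 = True: x2 = False.

False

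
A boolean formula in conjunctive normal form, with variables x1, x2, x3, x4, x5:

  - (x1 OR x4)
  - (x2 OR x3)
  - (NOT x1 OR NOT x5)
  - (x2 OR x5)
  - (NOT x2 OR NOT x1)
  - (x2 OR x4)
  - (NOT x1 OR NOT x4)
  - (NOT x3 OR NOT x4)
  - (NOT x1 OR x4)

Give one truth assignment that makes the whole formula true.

x1=False  x2=True  x3=False  x4=True  x5=False

Branch on x1: take x1 = False.
  then x4 is forced to True.
  then x3 is forced to False.
  then x2 is forced to True.
x5 is now unconstrained; take x5 = False.
Every clause has at least one true literal under this assignment.
Check each clause:
  1. (x1 OR x4) — x4 is true.
  2. (x2 OR x3) — x2 is true.
  3. (NOT x5 OR NOT x1) — NOT x5 is true.
  4. (x2 OR x5) — x2 is true.
  5. (NOT x2 OR NOT x1) — NOT x1 is true.
  6. (x2 OR x4) — x2 is true.
  7. (NOT x1 OR NOT x4) — NOT x1 is true.
  8. (NOT x3 OR NOT x4) — NOT x3 is true.
  9. (NOT x1 OR x4) — x4 is true.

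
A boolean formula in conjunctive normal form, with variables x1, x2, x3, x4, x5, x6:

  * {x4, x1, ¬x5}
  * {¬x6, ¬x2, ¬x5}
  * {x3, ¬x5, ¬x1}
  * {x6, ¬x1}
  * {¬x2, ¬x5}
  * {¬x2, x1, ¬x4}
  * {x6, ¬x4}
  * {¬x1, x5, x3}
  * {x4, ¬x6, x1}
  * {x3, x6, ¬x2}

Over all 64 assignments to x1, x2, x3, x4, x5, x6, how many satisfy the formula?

13

Case analysis on x1 and x5:
  x1=T, x5=T: remaining (x2,x3,x4,x6) ∈ {(F,T,F,T); (F,T,T,T)} — 2.
  x1=T, x5=F: remaining (x2,x3,x4,x6) ∈ {(F,T,F,T); (F,T,T,T); (T,T,F,T); (T,T,T,T)} — 4.
  x1=F, x5=T: remaining (x2,x3,x4,x6) ∈ {(F,F,T,T); (F,T,T,T)} — 2.
  x1=F, x5=F: 5 of the 16 assignments to (x2,x3,x4,x6) work.
Total: 2 + 4 + 2 + 5 = 13.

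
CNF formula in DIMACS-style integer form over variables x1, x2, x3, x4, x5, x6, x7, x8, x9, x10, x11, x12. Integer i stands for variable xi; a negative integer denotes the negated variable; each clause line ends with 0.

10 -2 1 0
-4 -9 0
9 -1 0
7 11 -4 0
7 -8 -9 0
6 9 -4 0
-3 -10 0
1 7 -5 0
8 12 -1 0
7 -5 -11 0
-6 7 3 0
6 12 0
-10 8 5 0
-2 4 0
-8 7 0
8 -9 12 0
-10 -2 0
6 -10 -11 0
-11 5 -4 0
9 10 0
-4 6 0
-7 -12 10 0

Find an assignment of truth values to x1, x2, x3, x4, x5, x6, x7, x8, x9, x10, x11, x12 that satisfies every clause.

x1=False  x2=False  x3=False  x4=False  x5=True  x6=True  x7=True  x8=True  x9=False  x10=True  x11=False  x12=True

Check each clause:
  1. (x1 | x10 | ~x2) — x10 is true.
  2. (~x4 | ~x9) — ~x4 is true.
  3. (x9 | ~x1) — ~x1 is true.
  4. (~x4 | x7 | x11) — ~x4 is true.
  5. (x7 | ~x8 | ~x9) — x7 is true.
  6. (~x4 | x6 | x9) — ~x4 is true.
  7. (~x10 | ~x3) — ~x3 is true.
  8. (x7 | x1 | ~x5) — x7 is true.
  9. (x12 | x8 | ~x1) — x8 is true.
  10. (~x11 | ~x5 | x7) — ~x11 is true.
  11. (x7 | x3 | ~x6) — x7 is true.
  12. (x6 | x12) — x12 is true.
  13. (x5 | ~x10 | x8) — x8 is true.
  14. (~x2 | x4) — ~x2 is true.
  15. (x7 | ~x8) — x7 is true.
  16. (x12 | x8 | ~x9) — x8 is true.
  17. (~x10 | ~x2) — ~x2 is true.
  18. (~x10 | x6 | ~x11) — ~x11 is true.
  19. (x5 | ~x4 | ~x11) — ~x11 is true.
  20. (x10 | x9) — x10 is true.
  21. (~x4 | x6) — ~x4 is true.
  22. (x10 | ~x7 | ~x12) — x10 is true.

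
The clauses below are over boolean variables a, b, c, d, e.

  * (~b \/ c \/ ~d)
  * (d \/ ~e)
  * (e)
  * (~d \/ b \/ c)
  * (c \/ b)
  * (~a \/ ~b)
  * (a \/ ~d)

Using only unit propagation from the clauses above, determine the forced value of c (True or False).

(e) is a unit clause: e = True.
(d \/ ~e) with e = True leaves only d, so d = True.
(~d \/ a): since d = True, the clause reduces to (a). a = True.
(~a \/ ~b): since a = True, the clause reduces to (~b). b = False.
From (b \/ ~d \/ c) and b = False, d = True: c = True.

True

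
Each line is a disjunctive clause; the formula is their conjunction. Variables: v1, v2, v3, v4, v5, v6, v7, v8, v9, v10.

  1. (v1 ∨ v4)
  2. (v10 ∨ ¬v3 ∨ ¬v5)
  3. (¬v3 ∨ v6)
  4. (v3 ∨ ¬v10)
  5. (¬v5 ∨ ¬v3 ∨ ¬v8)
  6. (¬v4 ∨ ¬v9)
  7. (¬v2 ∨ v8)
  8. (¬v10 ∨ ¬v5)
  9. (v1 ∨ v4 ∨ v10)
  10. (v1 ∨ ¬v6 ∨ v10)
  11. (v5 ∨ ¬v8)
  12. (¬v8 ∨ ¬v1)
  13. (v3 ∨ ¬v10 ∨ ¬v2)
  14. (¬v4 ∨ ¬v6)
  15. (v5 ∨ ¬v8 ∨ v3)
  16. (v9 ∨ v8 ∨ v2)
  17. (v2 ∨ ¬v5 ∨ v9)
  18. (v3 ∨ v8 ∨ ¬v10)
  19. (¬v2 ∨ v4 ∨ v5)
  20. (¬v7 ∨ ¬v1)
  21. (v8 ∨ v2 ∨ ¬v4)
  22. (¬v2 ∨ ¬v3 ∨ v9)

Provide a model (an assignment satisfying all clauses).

v7 occurs only negated in the remaining clauses — set v7 = False.
Branch on v1: take v1 = False.
  then v4 is forced to True.
  then v9 is forced to False.
  then v6 is forced to False.
  then v3 is forced to False.
  then v10 is forced to False.
Set v2 = True and propagate.
  then v8 is forced to True.
  then v5 is forced to True.
Every clause has at least one true literal under this assignment.
Check each clause:
  1. (v4 ∨ v1) — v4 is true.
  2. (¬v3 ∨ v10 ∨ ¬v5) — ¬v3 is true.
  3. (v6 ∨ ¬v3) — ¬v3 is true.
  4. (¬v10 ∨ v3) — ¬v10 is true.
  5. (¬v5 ∨ ¬v8 ∨ ¬v3) — ¬v3 is true.
  6. (¬v4 ∨ ¬v9) — ¬v9 is true.
  7. (v8 ∨ ¬v2) — v8 is true.
  8. (¬v10 ∨ ¬v5) — ¬v10 is true.
  9. (v1 ∨ v4 ∨ v10) — v4 is true.
  10. (¬v6 ∨ v10 ∨ v1) — ¬v6 is true.
  11. (v5 ∨ ¬v8) — v5 is true.
  12. (¬v1 ∨ ¬v8) — ¬v1 is true.
  13. (¬v10 ∨ v3 ∨ ¬v2) — ¬v10 is true.
  14. (¬v6 ∨ ¬v4) — ¬v6 is true.
  15. (v5 ∨ v3 ∨ ¬v8) — v5 is true.
  16. (v2 ∨ v9 ∨ v8) — v8 is true.
  17. (v2 ∨ v9 ∨ ¬v5) — v2 is true.
  18. (v3 ∨ ¬v10 ∨ v8) — v8 is true.
  19. (v4 ∨ v5 ∨ ¬v2) — v4 is true.
  20. (¬v7 ∨ ¬v1) — ¬v7 is true.
  21. (¬v4 ∨ v8 ∨ v2) — v8 is true.
  22. (¬v3 ∨ v9 ∨ ¬v2) — ¬v3 is true.

v1=F, v2=T, v3=F, v4=T, v5=T, v6=F, v7=F, v8=T, v9=F, v10=F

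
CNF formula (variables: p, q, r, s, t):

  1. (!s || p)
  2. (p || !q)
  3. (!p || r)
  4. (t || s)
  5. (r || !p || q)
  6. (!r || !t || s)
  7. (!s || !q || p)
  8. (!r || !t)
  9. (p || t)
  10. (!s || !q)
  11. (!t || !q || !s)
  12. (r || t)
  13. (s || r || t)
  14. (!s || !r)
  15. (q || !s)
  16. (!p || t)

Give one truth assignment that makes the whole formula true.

p=F, q=F, r=F, s=F, t=T

Check each clause:
  1. (!s || p) — !s is true.
  2. (!q || p) — !q is true.
  3. (!p || r) — !p is true.
  4. (s || t) — t is true.
  5. (!p || r || q) — !p is true.
  6. (!r || s || !t) — !r is true.
  7. (!q || p || !s) — !s is true.
  8. (!r || !t) — !r is true.
  9. (t || p) — t is true.
  10. (!q || !s) — !s is true.
  11. (!q || !s || !t) — !s is true.
  12. (t || r) — t is true.
  13. (s || t || r) — t is true.
  14. (!r || !s) — !s is true.
  15. (!s || q) — !s is true.
  16. (!p || t) — t is true.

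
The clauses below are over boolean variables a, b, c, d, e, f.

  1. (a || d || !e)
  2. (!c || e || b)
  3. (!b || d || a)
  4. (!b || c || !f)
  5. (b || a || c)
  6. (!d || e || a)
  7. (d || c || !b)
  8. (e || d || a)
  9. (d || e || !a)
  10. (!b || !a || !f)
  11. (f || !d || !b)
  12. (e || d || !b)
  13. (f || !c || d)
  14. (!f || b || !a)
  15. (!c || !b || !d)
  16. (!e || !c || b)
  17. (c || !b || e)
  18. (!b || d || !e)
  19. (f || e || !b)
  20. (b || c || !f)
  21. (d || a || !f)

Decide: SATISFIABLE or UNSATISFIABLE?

SATISFIABLE

Set a = True and propagate.
Try b = False.
  then f is forced to False.
Branch on c: take c = False.
The remaining clauses are satisfied by d = True, e = False.
So a = 1, b = 0, c = 0, d = 1, e = 0, f = 0 is a satisfying assignment.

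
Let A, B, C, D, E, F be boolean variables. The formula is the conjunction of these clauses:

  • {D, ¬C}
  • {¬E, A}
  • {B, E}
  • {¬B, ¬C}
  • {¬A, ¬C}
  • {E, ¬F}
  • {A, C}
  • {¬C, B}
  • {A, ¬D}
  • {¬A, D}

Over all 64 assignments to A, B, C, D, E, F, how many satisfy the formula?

5

Satisfying assignments:
  A=1 B=0 C=0 D=1 E=1 F=0
  A=1 B=0 C=0 D=1 E=1 F=1
  A=1 B=1 C=0 D=1 E=0 F=0
  A=1 B=1 C=0 D=1 E=1 F=0
  A=1 B=1 C=0 D=1 E=1 F=1
Count: 5.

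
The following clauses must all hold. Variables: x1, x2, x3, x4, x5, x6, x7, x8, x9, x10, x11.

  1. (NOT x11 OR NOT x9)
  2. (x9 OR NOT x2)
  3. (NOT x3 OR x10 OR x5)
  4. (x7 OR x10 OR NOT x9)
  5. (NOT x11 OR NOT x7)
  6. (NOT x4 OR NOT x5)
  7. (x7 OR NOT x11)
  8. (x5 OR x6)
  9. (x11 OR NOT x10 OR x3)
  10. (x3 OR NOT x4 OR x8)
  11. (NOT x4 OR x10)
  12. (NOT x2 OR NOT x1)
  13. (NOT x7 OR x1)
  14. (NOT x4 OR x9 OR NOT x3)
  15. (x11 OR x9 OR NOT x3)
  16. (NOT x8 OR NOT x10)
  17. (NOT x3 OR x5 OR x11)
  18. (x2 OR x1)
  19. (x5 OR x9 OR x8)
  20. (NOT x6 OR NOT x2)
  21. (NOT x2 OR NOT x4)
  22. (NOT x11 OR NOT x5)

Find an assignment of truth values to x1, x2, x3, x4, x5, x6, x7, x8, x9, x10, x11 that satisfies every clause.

x4 occurs only negated in the remaining clauses — set x4 = False.
Set x1 = True and propagate.
  then x2 is forced to False.
Branch on x3: take x3 = True.
Set x5 = True and propagate.
  then x11 is forced to False.
  then x9 is forced to True.
The remaining clauses are satisfied by x6 = False, x7 = True, x8 = True, x10 = False.
Every clause has at least one true literal under this assignment.

x1=T, x2=F, x3=T, x4=F, x5=T, x6=F, x7=T, x8=T, x9=T, x10=F, x11=F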